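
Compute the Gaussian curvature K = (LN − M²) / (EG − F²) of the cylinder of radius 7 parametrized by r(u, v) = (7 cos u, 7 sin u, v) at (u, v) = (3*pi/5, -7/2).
K = 0

Coefficients of the first fundamental form: E = 49, F = 0, G = 1.
Coefficients of the second fundamental form: L = -7, M = 0, N = 0.
Assemble K = (LN − M²)/(EG − F²) = 0. At (u, v) = (3*pi/5, -7/2): K = 0.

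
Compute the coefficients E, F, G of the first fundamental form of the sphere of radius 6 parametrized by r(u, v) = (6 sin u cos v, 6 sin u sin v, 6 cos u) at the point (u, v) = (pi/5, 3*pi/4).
E = 36;  F = 0;  G = 45/2 - 9*sqrt(5)/2

Partials: r_u = (6*cos(u)*cos(v), 6*sin(v)*cos(u), -6*sin(u)), r_v = (-6*sin(u)*sin(v), 6*sin(u)*cos(v), 0). As functions of (u, v):
  E = r_u · r_u = 36,
  F = r_u · r_v = 0,
  G = r_v · r_v = 36*sin(u)^2.
Evaluating at (u, v) = (pi/5, 3*pi/4): E = 36, F = 0, G = 45/2 - 9*sqrt(5)/2.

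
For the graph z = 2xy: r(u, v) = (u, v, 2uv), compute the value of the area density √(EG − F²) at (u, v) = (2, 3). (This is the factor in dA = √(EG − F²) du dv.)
√(EG − F²)|_{(2, 3)} = sqrt(53)

E = 4*v^2 + 1, F = 4*u*v, G = 4*u^2 + 1, so EG − F² = 4*u^2 + 4*v^2 + 1. Taking the positive square root: √(EG − F²) = sqrt(4*u^2 + 4*v^2 + 1). At (u, v) = (2, 3): sqrt(53).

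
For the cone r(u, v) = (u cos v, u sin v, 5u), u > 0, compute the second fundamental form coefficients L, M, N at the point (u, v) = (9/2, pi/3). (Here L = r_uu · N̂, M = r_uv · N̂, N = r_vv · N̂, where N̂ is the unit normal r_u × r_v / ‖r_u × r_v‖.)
L = 0;  M = 0;  N = 45*sqrt(26)/52

Compute the unit normal N̂(u, v) = (-5*sqrt(26)*u*cos(v)/(26*Abs(u)), -5*sqrt(26)*u*sin(v)/(26*Abs(u)), sqrt(26)*u/(26*Abs(u))), and the second partials r_uu, r_uv, r_vv. Take dot products:
  L(u, v) = r_uu · N̂ = 0,
  M(u, v) = r_uv · N̂ = 0,
  N(u, v) = r_vv · N̂ = 5*sqrt(26)*u^2/(26*Abs(u)).
Evaluating at (u, v) = (9/2, pi/3):
  L = 0, M = 0, N = 45*sqrt(26)/52.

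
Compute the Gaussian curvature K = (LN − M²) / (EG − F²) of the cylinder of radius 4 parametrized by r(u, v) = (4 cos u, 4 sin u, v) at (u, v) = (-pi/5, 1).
K = 0

Coefficients of the first fundamental form: E = 16, F = 0, G = 1.
Coefficients of the second fundamental form: L = -4, M = 0, N = 0.
Assemble K = (LN − M²)/(EG − F²) = 0. At (u, v) = (-pi/5, 1): K = 0.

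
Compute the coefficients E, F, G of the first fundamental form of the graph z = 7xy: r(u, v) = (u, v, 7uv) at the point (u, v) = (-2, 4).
E = 785;  F = -392;  G = 197

Partials: r_u = (1, 0, 7*v), r_v = (0, 1, 7*u). As functions of (u, v):
  E = r_u · r_u = 49*v^2 + 1,
  F = r_u · r_v = 49*u*v,
  G = r_v · r_v = 49*u^2 + 1.
Evaluating at (u, v) = (-2, 4): E = 785, F = -392, G = 197.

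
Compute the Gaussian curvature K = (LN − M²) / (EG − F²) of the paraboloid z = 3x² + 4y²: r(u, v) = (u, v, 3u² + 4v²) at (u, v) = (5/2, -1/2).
K = 12/14641

Coefficients of the first fundamental form: E = 36*u^2 + 1, F = 48*u*v, G = 64*v^2 + 1.
Coefficients of the second fundamental form: L = 6/sqrt(36*u^2 + 64*v^2 + 1), M = 0, N = 8/sqrt(36*u^2 + 64*v^2 + 1).
Assemble K = (LN − M²)/(EG − F²) = 48/(1296*u^4 + 4608*u^2*v^2 + 72*u^2 + 4096*v^4 + 128*v^2 + 1). At (u, v) = (5/2, -1/2): K = 12/14641.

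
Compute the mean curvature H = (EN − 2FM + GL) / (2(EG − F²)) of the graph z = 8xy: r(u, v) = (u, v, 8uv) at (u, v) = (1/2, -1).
H = 256/729

With E = 64*v^2 + 1, F = 64*u*v, G = 64*u^2 + 1, L = 0, M = 8/sqrt(64*u^2 + 64*v^2 + 1), N = 0, assemble
  H = (EN − 2FM + GL) / (2(EG − F²)) = -512*u*v/(64*u^2 + 64*v^2 + 1)^(3/2).
At (u, v) = (1/2, -1): H = 256/729.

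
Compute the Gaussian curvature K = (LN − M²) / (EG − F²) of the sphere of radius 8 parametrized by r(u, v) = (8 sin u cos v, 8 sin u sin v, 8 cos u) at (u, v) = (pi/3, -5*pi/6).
K = 1/64

Coefficients of the first fundamental form: E = 64, F = 0, G = 64*sin(u)^2.
Coefficients of the second fundamental form: L = -8*sin(u)/Abs(sin(u)), M = 0, N = -8*sin(u)^3/Abs(sin(u)).
Assemble K = (LN − M²)/(EG − F²) = 1/64. At (u, v) = (pi/3, -5*pi/6): K = 1/64.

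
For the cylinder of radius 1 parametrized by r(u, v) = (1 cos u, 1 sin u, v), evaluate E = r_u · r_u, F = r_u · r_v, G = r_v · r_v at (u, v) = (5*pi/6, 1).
E = 1;  F = 0;  G = 1

Partials: r_u = (-sin(u), cos(u), 0), r_v = (0, 0, 1). As functions of (u, v):
  E = r_u · r_u = 1,
  F = r_u · r_v = 0,
  G = r_v · r_v = 1.
Evaluating at (u, v) = (5*pi/6, 1): E = 1, F = 0, G = 1.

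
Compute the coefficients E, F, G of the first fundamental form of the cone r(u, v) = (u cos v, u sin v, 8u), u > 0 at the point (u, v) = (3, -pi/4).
E = 65;  F = 0;  G = 9

Partials: r_u = (cos(v), sin(v), 8), r_v = (-u*sin(v), u*cos(v), 0). As functions of (u, v):
  E = r_u · r_u = 65,
  F = r_u · r_v = 0,
  G = r_v · r_v = u^2.
Evaluating at (u, v) = (3, -pi/4): E = 65, F = 0, G = 9.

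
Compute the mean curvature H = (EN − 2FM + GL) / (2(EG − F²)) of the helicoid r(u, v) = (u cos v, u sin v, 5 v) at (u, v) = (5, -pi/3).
H = 0

With E = 1, F = 0, G = u^2 + 25, L = 0, M = -5/sqrt(u^2 + 25), N = 0, assemble
  H = (EN − 2FM + GL) / (2(EG − F²)) = 0.
At (u, v) = (5, -pi/3): H = 0.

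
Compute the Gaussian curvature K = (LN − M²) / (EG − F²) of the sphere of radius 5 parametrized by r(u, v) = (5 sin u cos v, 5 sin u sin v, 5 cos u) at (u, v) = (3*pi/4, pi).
K = 1/25

Coefficients of the first fundamental form: E = 25, F = 0, G = 25*sin(u)^2.
Coefficients of the second fundamental form: L = -5*sin(u)/Abs(sin(u)), M = 0, N = -5*sin(u)^3/Abs(sin(u)).
Assemble K = (LN − M²)/(EG − F²) = 1/25. At (u, v) = (3*pi/4, pi): K = 1/25.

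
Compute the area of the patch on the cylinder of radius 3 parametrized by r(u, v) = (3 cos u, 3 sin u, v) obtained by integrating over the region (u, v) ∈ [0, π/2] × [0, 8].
Area = 12*pi

Area = ∫∫ √(EG − F²) du dv with √(EG − F²) = 3. Integrating over [0, π/2] × [0, 8] gives 12*pi.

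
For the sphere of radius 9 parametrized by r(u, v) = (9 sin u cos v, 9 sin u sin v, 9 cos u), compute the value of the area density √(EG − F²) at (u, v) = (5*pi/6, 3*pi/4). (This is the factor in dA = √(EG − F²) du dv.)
√(EG − F²)|_{(5*pi/6, 3*pi/4)} = 81/2

E = 81, F = 0, G = 81*sin(u)^2, so EG − F² = 6561*sin(u)^2. Taking the positive square root: √(EG − F²) = 81*Abs(sin(u)). At (u, v) = (5*pi/6, 3*pi/4): 81/2.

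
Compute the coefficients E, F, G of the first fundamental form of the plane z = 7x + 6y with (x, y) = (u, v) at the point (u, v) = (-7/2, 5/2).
E = 50;  F = 42;  G = 37

Partials: r_u = (1, 0, 7), r_v = (0, 1, 6). As functions of (u, v):
  E = r_u · r_u = 50,
  F = r_u · r_v = 42,
  G = r_v · r_v = 37.
Evaluating at (u, v) = (-7/2, 5/2): E = 50, F = 42, G = 37.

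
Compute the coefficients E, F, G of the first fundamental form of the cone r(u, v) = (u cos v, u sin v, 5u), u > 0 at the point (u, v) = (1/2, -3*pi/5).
E = 26;  F = 0;  G = 1/4

Partials: r_u = (cos(v), sin(v), 5), r_v = (-u*sin(v), u*cos(v), 0). As functions of (u, v):
  E = r_u · r_u = 26,
  F = r_u · r_v = 0,
  G = r_v · r_v = u^2.
Evaluating at (u, v) = (1/2, -3*pi/5): E = 26, F = 0, G = 1/4.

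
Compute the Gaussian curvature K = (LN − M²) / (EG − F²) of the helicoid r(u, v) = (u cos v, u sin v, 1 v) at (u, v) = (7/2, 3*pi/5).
K = -16/2809

Coefficients of the first fundamental form: E = 1, F = 0, G = u^2 + 1.
Coefficients of the second fundamental form: L = 0, M = -1/sqrt(u^2 + 1), N = 0.
Assemble K = (LN − M²)/(EG − F²) = -1/(u^2 + 1)^2. At (u, v) = (7/2, 3*pi/5): K = -16/2809.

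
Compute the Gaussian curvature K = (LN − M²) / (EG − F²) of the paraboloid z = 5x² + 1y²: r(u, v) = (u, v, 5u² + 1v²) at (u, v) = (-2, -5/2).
K = 5/45369

Coefficients of the first fundamental form: E = 100*u^2 + 1, F = 20*u*v, G = 4*v^2 + 1.
Coefficients of the second fundamental form: L = 10/sqrt(100*u^2 + 4*v^2 + 1), M = 0, N = 2/sqrt(100*u^2 + 4*v^2 + 1).
Assemble K = (LN − M²)/(EG − F²) = 20/(10000*u^4 + 800*u^2*v^2 + 200*u^2 + 16*v^4 + 8*v^2 + 1). At (u, v) = (-2, -5/2): K = 5/45369.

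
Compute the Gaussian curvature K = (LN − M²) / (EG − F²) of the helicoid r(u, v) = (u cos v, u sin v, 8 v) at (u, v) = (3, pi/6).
K = -64/5329

Coefficients of the first fundamental form: E = 1, F = 0, G = u^2 + 64.
Coefficients of the second fundamental form: L = 0, M = -8/sqrt(u^2 + 64), N = 0.
Assemble K = (LN − M²)/(EG − F²) = -64/(u^2 + 64)^2. At (u, v) = (3, pi/6): K = -64/5329.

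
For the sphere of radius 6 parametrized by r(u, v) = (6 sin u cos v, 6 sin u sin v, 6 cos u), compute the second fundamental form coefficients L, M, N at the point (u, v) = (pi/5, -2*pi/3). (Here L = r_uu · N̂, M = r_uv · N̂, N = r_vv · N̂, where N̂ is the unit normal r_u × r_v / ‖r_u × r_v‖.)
L = -6;  M = 0;  N = -15/4 + 3*sqrt(5)/4

Compute the unit normal N̂(u, v) = (sin(u)^2*cos(v)/Abs(sin(u)), sin(u)^2*sin(v)/Abs(sin(u)), sin(2*u)/(2*Abs(sin(u)))), and the second partials r_uu, r_uv, r_vv. Take dot products:
  L(u, v) = r_uu · N̂ = -6*sin(u)/Abs(sin(u)),
  M(u, v) = r_uv · N̂ = 0,
  N(u, v) = r_vv · N̂ = -6*sin(u)^3/Abs(sin(u)).
Evaluating at (u, v) = (pi/5, -2*pi/3):
  L = -6, M = 0, N = -15/4 + 3*sqrt(5)/4.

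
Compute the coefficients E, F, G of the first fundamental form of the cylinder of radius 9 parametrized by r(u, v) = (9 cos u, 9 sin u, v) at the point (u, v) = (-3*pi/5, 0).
E = 81;  F = 0;  G = 1

Partials: r_u = (-9*sin(u), 9*cos(u), 0), r_v = (0, 0, 1). As functions of (u, v):
  E = r_u · r_u = 81,
  F = r_u · r_v = 0,
  G = r_v · r_v = 1.
Evaluating at (u, v) = (-3*pi/5, 0): E = 81, F = 0, G = 1.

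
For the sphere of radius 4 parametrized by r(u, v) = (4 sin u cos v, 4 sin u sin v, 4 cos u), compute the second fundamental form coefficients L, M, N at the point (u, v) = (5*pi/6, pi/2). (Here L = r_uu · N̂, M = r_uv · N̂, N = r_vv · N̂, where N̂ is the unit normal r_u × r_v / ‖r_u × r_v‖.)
L = -4;  M = 0;  N = -1

Compute the unit normal N̂(u, v) = (sin(u)^2*cos(v)/Abs(sin(u)), sin(u)^2*sin(v)/Abs(sin(u)), sin(2*u)/(2*Abs(sin(u)))), and the second partials r_uu, r_uv, r_vv. Take dot products:
  L(u, v) = r_uu · N̂ = -4*sin(u)/Abs(sin(u)),
  M(u, v) = r_uv · N̂ = 0,
  N(u, v) = r_vv · N̂ = -4*sin(u)^3/Abs(sin(u)).
Evaluating at (u, v) = (5*pi/6, pi/2):
  L = -4, M = 0, N = -1.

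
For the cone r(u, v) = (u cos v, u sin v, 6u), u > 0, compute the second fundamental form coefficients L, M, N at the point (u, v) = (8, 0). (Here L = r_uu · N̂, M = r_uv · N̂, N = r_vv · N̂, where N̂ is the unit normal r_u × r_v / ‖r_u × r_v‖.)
L = 0;  M = 0;  N = 48*sqrt(37)/37

Compute the unit normal N̂(u, v) = (-6*sqrt(37)*u*cos(v)/(37*Abs(u)), -6*sqrt(37)*u*sin(v)/(37*Abs(u)), sqrt(37)*u/(37*Abs(u))), and the second partials r_uu, r_uv, r_vv. Take dot products:
  L(u, v) = r_uu · N̂ = 0,
  M(u, v) = r_uv · N̂ = 0,
  N(u, v) = r_vv · N̂ = 6*sqrt(37)*u^2/(37*Abs(u)).
Evaluating at (u, v) = (8, 0):
  L = 0, M = 0, N = 48*sqrt(37)/37.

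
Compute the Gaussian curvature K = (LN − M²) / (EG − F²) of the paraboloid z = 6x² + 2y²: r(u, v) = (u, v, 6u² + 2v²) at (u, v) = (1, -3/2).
K = 48/32761

Coefficients of the first fundamental form: E = 144*u^2 + 1, F = 48*u*v, G = 16*v^2 + 1.
Coefficients of the second fundamental form: L = 12/sqrt(144*u^2 + 16*v^2 + 1), M = 0, N = 4/sqrt(144*u^2 + 16*v^2 + 1).
Assemble K = (LN − M²)/(EG − F²) = 48/(20736*u^4 + 4608*u^2*v^2 + 288*u^2 + 256*v^4 + 32*v^2 + 1). At (u, v) = (1, -3/2): K = 48/32761.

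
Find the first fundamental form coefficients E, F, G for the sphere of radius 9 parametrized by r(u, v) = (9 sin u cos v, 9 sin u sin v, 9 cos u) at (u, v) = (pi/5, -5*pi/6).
E = 81;  F = 0;  G = 405/8 - 81*sqrt(5)/8

Partials: r_u = (9*cos(u)*cos(v), 9*sin(v)*cos(u), -9*sin(u)), r_v = (-9*sin(u)*sin(v), 9*sin(u)*cos(v), 0). As functions of (u, v):
  E = r_u · r_u = 81,
  F = r_u · r_v = 0,
  G = r_v · r_v = 81*sin(u)^2.
Evaluating at (u, v) = (pi/5, -5*pi/6): E = 81, F = 0, G = 405/8 - 81*sqrt(5)/8.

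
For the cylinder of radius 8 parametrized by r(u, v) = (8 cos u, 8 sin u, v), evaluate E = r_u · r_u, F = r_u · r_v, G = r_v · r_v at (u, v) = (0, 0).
E = 64;  F = 0;  G = 1

Partials: r_u = (-8*sin(u), 8*cos(u), 0), r_v = (0, 0, 1). As functions of (u, v):
  E = r_u · r_u = 64,
  F = r_u · r_v = 0,
  G = r_v · r_v = 1.
Evaluating at (u, v) = (0, 0): E = 64, F = 0, G = 1.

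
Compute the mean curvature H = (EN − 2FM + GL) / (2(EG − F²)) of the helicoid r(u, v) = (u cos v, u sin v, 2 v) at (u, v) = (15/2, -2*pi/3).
H = 0

With E = 1, F = 0, G = u^2 + 4, L = 0, M = -2/sqrt(u^2 + 4), N = 0, assemble
  H = (EN − 2FM + GL) / (2(EG − F²)) = 0.
At (u, v) = (15/2, -2*pi/3): H = 0.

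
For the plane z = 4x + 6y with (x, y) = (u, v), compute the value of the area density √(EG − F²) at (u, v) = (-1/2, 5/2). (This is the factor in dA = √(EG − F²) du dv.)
√(EG − F²)|_{(-1/2, 5/2)} = sqrt(53)

E = 17, F = 24, G = 37, so EG − F² = 53. Taking the positive square root: √(EG − F²) = sqrt(53). At (u, v) = (-1/2, 5/2): sqrt(53).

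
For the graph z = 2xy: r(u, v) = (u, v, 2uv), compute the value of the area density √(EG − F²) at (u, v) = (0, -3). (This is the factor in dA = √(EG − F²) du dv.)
√(EG − F²)|_{(0, -3)} = sqrt(37)

E = 4*v^2 + 1, F = 4*u*v, G = 4*u^2 + 1, so EG − F² = 4*u^2 + 4*v^2 + 1. Taking the positive square root: √(EG − F²) = sqrt(4*u^2 + 4*v^2 + 1). At (u, v) = (0, -3): sqrt(37).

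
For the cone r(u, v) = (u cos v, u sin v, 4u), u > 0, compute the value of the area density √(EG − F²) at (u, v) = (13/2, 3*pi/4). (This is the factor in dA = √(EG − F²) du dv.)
√(EG − F²)|_{(13/2, 3*pi/4)} = 13*sqrt(17)/2

E = 17, F = 0, G = u^2, so EG − F² = 17*u^2. Taking the positive square root: √(EG − F²) = sqrt(17)*Abs(u). At (u, v) = (13/2, 3*pi/4): 13*sqrt(17)/2.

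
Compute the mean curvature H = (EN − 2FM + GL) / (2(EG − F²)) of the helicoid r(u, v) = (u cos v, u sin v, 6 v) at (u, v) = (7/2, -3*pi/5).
H = 0

With E = 1, F = 0, G = u^2 + 36, L = 0, M = -6/sqrt(u^2 + 36), N = 0, assemble
  H = (EN − 2FM + GL) / (2(EG − F²)) = 0.
At (u, v) = (7/2, -3*pi/5): H = 0.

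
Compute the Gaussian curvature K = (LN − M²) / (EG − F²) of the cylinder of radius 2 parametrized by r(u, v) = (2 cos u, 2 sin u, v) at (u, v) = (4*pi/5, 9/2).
K = 0

Coefficients of the first fundamental form: E = 4, F = 0, G = 1.
Coefficients of the second fundamental form: L = -2, M = 0, N = 0.
Assemble K = (LN − M²)/(EG − F²) = 0. At (u, v) = (4*pi/5, 9/2): K = 0.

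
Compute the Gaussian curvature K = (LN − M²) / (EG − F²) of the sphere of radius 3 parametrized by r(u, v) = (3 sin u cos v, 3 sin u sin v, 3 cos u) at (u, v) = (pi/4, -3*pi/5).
K = 1/9

Coefficients of the first fundamental form: E = 9, F = 0, G = 9*sin(u)^2.
Coefficients of the second fundamental form: L = -3*sin(u)/Abs(sin(u)), M = 0, N = -3*sin(u)^3/Abs(sin(u)).
Assemble K = (LN − M²)/(EG − F²) = 1/9. At (u, v) = (pi/4, -3*pi/5): K = 1/9.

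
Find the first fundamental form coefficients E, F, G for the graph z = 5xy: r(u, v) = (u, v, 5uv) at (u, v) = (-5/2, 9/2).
E = 2029/4;  F = -1125/4;  G = 629/4

Partials: r_u = (1, 0, 5*v), r_v = (0, 1, 5*u). As functions of (u, v):
  E = r_u · r_u = 25*v^2 + 1,
  F = r_u · r_v = 25*u*v,
  G = r_v · r_v = 25*u^2 + 1.
Evaluating at (u, v) = (-5/2, 9/2): E = 2029/4, F = -1125/4, G = 629/4.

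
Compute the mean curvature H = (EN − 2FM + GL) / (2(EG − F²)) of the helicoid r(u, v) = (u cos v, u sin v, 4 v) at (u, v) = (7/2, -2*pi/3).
H = 0

With E = 1, F = 0, G = u^2 + 16, L = 0, M = -4/sqrt(u^2 + 16), N = 0, assemble
  H = (EN − 2FM + GL) / (2(EG − F²)) = 0.
At (u, v) = (7/2, -2*pi/3): H = 0.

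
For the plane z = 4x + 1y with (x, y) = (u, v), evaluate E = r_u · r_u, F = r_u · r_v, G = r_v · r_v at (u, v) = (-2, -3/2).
E = 17;  F = 4;  G = 2

Partials: r_u = (1, 0, 4), r_v = (0, 1, 1). As functions of (u, v):
  E = r_u · r_u = 17,
  F = r_u · r_v = 4,
  G = r_v · r_v = 2.
Evaluating at (u, v) = (-2, -3/2): E = 17, F = 4, G = 2.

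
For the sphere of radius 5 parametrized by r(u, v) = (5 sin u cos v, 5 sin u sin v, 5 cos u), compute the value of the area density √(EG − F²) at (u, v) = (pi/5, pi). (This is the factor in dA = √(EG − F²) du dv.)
√(EG − F²)|_{(pi/5, pi)} = 25*sqrt(10 - 2*sqrt(5))/4

E = 25, F = 0, G = 25*sin(u)^2, so EG − F² = 625*sin(u)^2. Taking the positive square root: √(EG − F²) = 25*Abs(sin(u)). At (u, v) = (pi/5, pi): 25*sqrt(10 - 2*sqrt(5))/4.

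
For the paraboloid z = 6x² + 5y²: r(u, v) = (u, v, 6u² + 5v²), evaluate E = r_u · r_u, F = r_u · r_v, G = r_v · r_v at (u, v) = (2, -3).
E = 577;  F = -720;  G = 901

Partials: r_u = (1, 0, 12*u), r_v = (0, 1, 10*v). As functions of (u, v):
  E = r_u · r_u = 144*u^2 + 1,
  F = r_u · r_v = 120*u*v,
  G = r_v · r_v = 100*v^2 + 1.
Evaluating at (u, v) = (2, -3): E = 577, F = -720, G = 901.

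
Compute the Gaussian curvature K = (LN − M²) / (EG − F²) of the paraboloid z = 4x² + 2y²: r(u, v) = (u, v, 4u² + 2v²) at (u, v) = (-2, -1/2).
K = 32/68121

Coefficients of the first fundamental form: E = 64*u^2 + 1, F = 32*u*v, G = 16*v^2 + 1.
Coefficients of the second fundamental form: L = 8/sqrt(64*u^2 + 16*v^2 + 1), M = 0, N = 4/sqrt(64*u^2 + 16*v^2 + 1).
Assemble K = (LN − M²)/(EG − F²) = 32/(4096*u^4 + 2048*u^2*v^2 + 128*u^2 + 256*v^4 + 32*v^2 + 1). At (u, v) = (-2, -1/2): K = 32/68121.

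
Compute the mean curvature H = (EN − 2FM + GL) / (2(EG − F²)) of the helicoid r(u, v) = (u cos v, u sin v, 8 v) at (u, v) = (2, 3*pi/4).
H = 0

With E = 1, F = 0, G = u^2 + 64, L = 0, M = -8/sqrt(u^2 + 64), N = 0, assemble
  H = (EN − 2FM + GL) / (2(EG − F²)) = 0.
At (u, v) = (2, 3*pi/4): H = 0.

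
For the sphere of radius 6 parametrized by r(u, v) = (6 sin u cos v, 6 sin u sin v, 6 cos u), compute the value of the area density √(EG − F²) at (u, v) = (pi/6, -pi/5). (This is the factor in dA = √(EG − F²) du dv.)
√(EG − F²)|_{(pi/6, -pi/5)} = 18

E = 36, F = 0, G = 36*sin(u)^2, so EG − F² = 1296*sin(u)^2. Taking the positive square root: √(EG − F²) = 36*Abs(sin(u)). At (u, v) = (pi/6, -pi/5): 18.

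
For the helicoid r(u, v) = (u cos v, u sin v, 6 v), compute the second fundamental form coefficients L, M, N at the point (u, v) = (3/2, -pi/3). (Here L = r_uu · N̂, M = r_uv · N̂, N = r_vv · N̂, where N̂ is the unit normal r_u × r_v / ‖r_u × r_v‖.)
L = 0;  M = -4*sqrt(17)/17;  N = 0

Compute the unit normal N̂(u, v) = (6*sin(v)/sqrt(u^2 + 36), -6*cos(v)/sqrt(u^2 + 36), u/sqrt(u^2 + 36)), and the second partials r_uu, r_uv, r_vv. Take dot products:
  L(u, v) = r_uu · N̂ = 0,
  M(u, v) = r_uv · N̂ = -6/sqrt(u^2 + 36),
  N(u, v) = r_vv · N̂ = 0.
Evaluating at (u, v) = (3/2, -pi/3):
  L = 0, M = -4*sqrt(17)/17, N = 0.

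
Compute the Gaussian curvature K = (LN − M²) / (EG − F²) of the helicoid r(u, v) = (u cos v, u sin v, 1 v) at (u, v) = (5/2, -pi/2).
K = -16/841

Coefficients of the first fundamental form: E = 1, F = 0, G = u^2 + 1.
Coefficients of the second fundamental form: L = 0, M = -1/sqrt(u^2 + 1), N = 0.
Assemble K = (LN − M²)/(EG − F²) = -1/(u^2 + 1)^2. At (u, v) = (5/2, -pi/2): K = -16/841.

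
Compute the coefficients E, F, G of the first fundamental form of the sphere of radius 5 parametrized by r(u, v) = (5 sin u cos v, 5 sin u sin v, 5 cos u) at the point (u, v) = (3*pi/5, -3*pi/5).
E = 25;  F = 0;  G = 25*sqrt(5)/8 + 125/8

Partials: r_u = (5*cos(u)*cos(v), 5*sin(v)*cos(u), -5*sin(u)), r_v = (-5*sin(u)*sin(v), 5*sin(u)*cos(v), 0). As functions of (u, v):
  E = r_u · r_u = 25,
  F = r_u · r_v = 0,
  G = r_v · r_v = 25*sin(u)^2.
Evaluating at (u, v) = (3*pi/5, -3*pi/5): E = 25, F = 0, G = 25*sqrt(5)/8 + 125/8.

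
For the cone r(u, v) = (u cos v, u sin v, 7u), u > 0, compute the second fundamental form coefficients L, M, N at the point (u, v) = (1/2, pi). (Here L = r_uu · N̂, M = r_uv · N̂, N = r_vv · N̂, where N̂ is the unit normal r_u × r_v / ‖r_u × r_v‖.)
L = 0;  M = 0;  N = 7*sqrt(2)/20

Compute the unit normal N̂(u, v) = (-7*sqrt(2)*u*cos(v)/(10*Abs(u)), -7*sqrt(2)*u*sin(v)/(10*Abs(u)), sqrt(2)*u/(10*Abs(u))), and the second partials r_uu, r_uv, r_vv. Take dot products:
  L(u, v) = r_uu · N̂ = 0,
  M(u, v) = r_uv · N̂ = 0,
  N(u, v) = r_vv · N̂ = 7*sqrt(2)*u^2/(10*Abs(u)).
Evaluating at (u, v) = (1/2, pi):
  L = 0, M = 0, N = 7*sqrt(2)/20.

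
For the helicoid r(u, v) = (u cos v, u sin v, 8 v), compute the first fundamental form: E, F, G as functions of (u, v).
E = 1;  F = 0;  G = u^2 + 64

Compute partials: r_u = (cos(v), sin(v), 0), r_v = (-u*sin(v), u*cos(v), 8). Then
  E = r_u · r_u = 1,
  F = r_u · r_v = 0,
  G = r_v · r_v = u^2 + 64.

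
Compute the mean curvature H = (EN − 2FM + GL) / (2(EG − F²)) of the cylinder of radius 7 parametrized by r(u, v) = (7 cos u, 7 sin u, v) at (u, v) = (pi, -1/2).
H = -1/14

With E = 49, F = 0, G = 1, L = -7, M = 0, N = 0, assemble
  H = (EN − 2FM + GL) / (2(EG − F²)) = -1/14.
At (u, v) = (pi, -1/2): H = -1/14.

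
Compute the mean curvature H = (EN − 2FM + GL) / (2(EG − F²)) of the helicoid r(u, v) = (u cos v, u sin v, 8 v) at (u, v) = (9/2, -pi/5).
H = 0

With E = 1, F = 0, G = u^2 + 64, L = 0, M = -8/sqrt(u^2 + 64), N = 0, assemble
  H = (EN − 2FM + GL) / (2(EG − F²)) = 0.
At (u, v) = (9/2, -pi/5): H = 0.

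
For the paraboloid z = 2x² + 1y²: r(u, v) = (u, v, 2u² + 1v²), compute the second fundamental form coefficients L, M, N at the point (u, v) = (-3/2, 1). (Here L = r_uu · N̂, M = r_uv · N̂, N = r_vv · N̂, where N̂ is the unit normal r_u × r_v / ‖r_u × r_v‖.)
L = 4*sqrt(41)/41;  M = 0;  N = 2*sqrt(41)/41

Compute the unit normal N̂(u, v) = (-4*u/sqrt(16*u^2 + 4*v^2 + 1), -2*v/sqrt(16*u^2 + 4*v^2 + 1), 1/sqrt(16*u^2 + 4*v^2 + 1)), and the second partials r_uu, r_uv, r_vv. Take dot products:
  L(u, v) = r_uu · N̂ = 4/sqrt(16*u^2 + 4*v^2 + 1),
  M(u, v) = r_uv · N̂ = 0,
  N(u, v) = r_vv · N̂ = 2/sqrt(16*u^2 + 4*v^2 + 1).
Evaluating at (u, v) = (-3/2, 1):
  L = 4*sqrt(41)/41, M = 0, N = 2*sqrt(41)/41.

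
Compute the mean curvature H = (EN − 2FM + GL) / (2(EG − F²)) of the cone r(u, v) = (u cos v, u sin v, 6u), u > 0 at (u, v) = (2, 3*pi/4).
H = 3*sqrt(37)/74

With E = 37, F = 0, G = u^2, L = 0, M = 0, N = 6*sqrt(37)*u^2/(37*Abs(u)), assemble
  H = (EN − 2FM + GL) / (2(EG − F²)) = 3*sqrt(37)/(37*Abs(u)).
At (u, v) = (2, 3*pi/4): H = 3*sqrt(37)/74.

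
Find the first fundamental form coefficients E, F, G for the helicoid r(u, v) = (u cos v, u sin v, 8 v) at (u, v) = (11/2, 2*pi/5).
E = 1;  F = 0;  G = 377/4

Partials: r_u = (cos(v), sin(v), 0), r_v = (-u*sin(v), u*cos(v), 8). As functions of (u, v):
  E = r_u · r_u = 1,
  F = r_u · r_v = 0,
  G = r_v · r_v = u^2 + 64.
Evaluating at (u, v) = (11/2, 2*pi/5): E = 1, F = 0, G = 377/4.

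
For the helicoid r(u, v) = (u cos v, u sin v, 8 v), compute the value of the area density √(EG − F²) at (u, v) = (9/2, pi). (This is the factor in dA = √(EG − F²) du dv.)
√(EG − F²)|_{(9/2, pi)} = sqrt(337)/2

E = 1, F = 0, G = u^2 + 64, so EG − F² = u^2 + 64. Taking the positive square root: √(EG − F²) = sqrt(u^2 + 64). At (u, v) = (9/2, pi): sqrt(337)/2.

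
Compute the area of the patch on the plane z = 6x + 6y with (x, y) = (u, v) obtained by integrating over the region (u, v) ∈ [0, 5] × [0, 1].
Area = 5*sqrt(73)

Area = ∫∫ √(EG − F²) du dv with √(EG − F²) = sqrt(73). Integrating over [0, 5] × [0, 1] gives 5*sqrt(73).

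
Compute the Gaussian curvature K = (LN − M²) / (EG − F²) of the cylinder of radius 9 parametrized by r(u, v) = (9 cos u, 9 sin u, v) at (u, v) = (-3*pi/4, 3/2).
K = 0

Coefficients of the first fundamental form: E = 81, F = 0, G = 1.
Coefficients of the second fundamental form: L = -9, M = 0, N = 0.
Assemble K = (LN − M²)/(EG − F²) = 0. At (u, v) = (-3*pi/4, 3/2): K = 0.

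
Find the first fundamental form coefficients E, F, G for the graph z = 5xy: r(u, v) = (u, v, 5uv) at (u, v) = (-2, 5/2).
E = 629/4;  F = -125;  G = 101

Partials: r_u = (1, 0, 5*v), r_v = (0, 1, 5*u). As functions of (u, v):
  E = r_u · r_u = 25*v^2 + 1,
  F = r_u · r_v = 25*u*v,
  G = r_v · r_v = 25*u^2 + 1.
Evaluating at (u, v) = (-2, 5/2): E = 629/4, F = -125, G = 101.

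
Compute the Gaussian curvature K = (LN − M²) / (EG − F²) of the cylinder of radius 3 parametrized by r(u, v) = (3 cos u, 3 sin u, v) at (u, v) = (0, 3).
K = 0

Coefficients of the first fundamental form: E = 9, F = 0, G = 1.
Coefficients of the second fundamental form: L = -3, M = 0, N = 0.
Assemble K = (LN − M²)/(EG − F²) = 0. At (u, v) = (0, 3): K = 0.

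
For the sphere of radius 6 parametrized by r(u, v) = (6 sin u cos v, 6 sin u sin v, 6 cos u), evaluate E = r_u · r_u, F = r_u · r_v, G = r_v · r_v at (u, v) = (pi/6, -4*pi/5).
E = 36;  F = 0;  G = 9

Partials: r_u = (6*cos(u)*cos(v), 6*sin(v)*cos(u), -6*sin(u)), r_v = (-6*sin(u)*sin(v), 6*sin(u)*cos(v), 0). As functions of (u, v):
  E = r_u · r_u = 36,
  F = r_u · r_v = 0,
  G = r_v · r_v = 36*sin(u)^2.
Evaluating at (u, v) = (pi/6, -4*pi/5): E = 36, F = 0, G = 9.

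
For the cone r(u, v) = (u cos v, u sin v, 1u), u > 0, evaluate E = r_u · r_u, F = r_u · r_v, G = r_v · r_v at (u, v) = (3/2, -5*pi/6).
E = 2;  F = 0;  G = 9/4

Partials: r_u = (cos(v), sin(v), 1), r_v = (-u*sin(v), u*cos(v), 0). As functions of (u, v):
  E = r_u · r_u = 2,
  F = r_u · r_v = 0,
  G = r_v · r_v = u^2.
Evaluating at (u, v) = (3/2, -5*pi/6): E = 2, F = 0, G = 9/4.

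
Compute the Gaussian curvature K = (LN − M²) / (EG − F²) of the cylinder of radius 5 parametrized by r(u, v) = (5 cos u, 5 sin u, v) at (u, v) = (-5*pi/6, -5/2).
K = 0

Coefficients of the first fundamental form: E = 25, F = 0, G = 1.
Coefficients of the second fundamental form: L = -5, M = 0, N = 0.
Assemble K = (LN − M²)/(EG − F²) = 0. At (u, v) = (-5*pi/6, -5/2): K = 0.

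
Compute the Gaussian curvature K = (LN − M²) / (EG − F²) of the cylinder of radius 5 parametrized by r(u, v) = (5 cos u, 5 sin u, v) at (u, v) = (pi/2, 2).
K = 0

Coefficients of the first fundamental form: E = 25, F = 0, G = 1.
Coefficients of the second fundamental form: L = -5, M = 0, N = 0.
Assemble K = (LN − M²)/(EG − F²) = 0. At (u, v) = (pi/2, 2): K = 0.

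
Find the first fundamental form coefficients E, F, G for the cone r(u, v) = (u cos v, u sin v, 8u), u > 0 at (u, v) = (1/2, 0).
E = 65;  F = 0;  G = 1/4

Partials: r_u = (cos(v), sin(v), 8), r_v = (-u*sin(v), u*cos(v), 0). As functions of (u, v):
  E = r_u · r_u = 65,
  F = r_u · r_v = 0,
  G = r_v · r_v = u^2.
Evaluating at (u, v) = (1/2, 0): E = 65, F = 0, G = 1/4.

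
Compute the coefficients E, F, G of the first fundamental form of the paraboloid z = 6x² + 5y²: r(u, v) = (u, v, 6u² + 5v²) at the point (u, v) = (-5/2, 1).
E = 901;  F = -300;  G = 101

Partials: r_u = (1, 0, 12*u), r_v = (0, 1, 10*v). As functions of (u, v):
  E = r_u · r_u = 144*u^2 + 1,
  F = r_u · r_v = 120*u*v,
  G = r_v · r_v = 100*v^2 + 1.
Evaluating at (u, v) = (-5/2, 1): E = 901, F = -300, G = 101.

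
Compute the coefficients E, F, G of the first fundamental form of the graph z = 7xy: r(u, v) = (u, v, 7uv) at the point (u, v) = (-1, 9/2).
E = 3973/4;  F = -441/2;  G = 50

Partials: r_u = (1, 0, 7*v), r_v = (0, 1, 7*u). As functions of (u, v):
  E = r_u · r_u = 49*v^2 + 1,
  F = r_u · r_v = 49*u*v,
  G = r_v · r_v = 49*u^2 + 1.
Evaluating at (u, v) = (-1, 9/2): E = 3973/4, F = -441/2, G = 50.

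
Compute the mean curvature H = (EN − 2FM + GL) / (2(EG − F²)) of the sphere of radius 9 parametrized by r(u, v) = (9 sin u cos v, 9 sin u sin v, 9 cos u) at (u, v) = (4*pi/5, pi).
H = -1/9

With E = 81, F = 0, G = 81*sin(u)^2, L = -9*sin(u)/Abs(sin(u)), M = 0, N = -9*sin(u)^3/Abs(sin(u)), assemble
  H = (EN − 2FM + GL) / (2(EG − F²)) = -sin(u)/(9*Abs(sin(u))).
At (u, v) = (4*pi/5, pi): H = -1/9.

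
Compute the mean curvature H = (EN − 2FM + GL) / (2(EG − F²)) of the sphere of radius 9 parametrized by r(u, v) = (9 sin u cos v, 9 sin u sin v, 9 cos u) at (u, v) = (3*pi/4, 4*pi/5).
H = -1/9

With E = 81, F = 0, G = 81*sin(u)^2, L = -9*sin(u)/Abs(sin(u)), M = 0, N = -9*sin(u)^3/Abs(sin(u)), assemble
  H = (EN − 2FM + GL) / (2(EG − F²)) = -sin(u)/(9*Abs(sin(u))).
At (u, v) = (3*pi/4, 4*pi/5): H = -1/9.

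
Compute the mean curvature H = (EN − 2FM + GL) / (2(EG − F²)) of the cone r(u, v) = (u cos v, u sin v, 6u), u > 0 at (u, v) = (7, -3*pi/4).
H = 3*sqrt(37)/259

With E = 37, F = 0, G = u^2, L = 0, M = 0, N = 6*sqrt(37)*u^2/(37*Abs(u)), assemble
  H = (EN − 2FM + GL) / (2(EG − F²)) = 3*sqrt(37)/(37*Abs(u)).
At (u, v) = (7, -3*pi/4): H = 3*sqrt(37)/259.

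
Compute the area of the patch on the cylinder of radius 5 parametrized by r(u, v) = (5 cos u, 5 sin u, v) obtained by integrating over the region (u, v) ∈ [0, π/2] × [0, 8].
Area = 20*pi

Area = ∫∫ √(EG − F²) du dv with √(EG − F²) = 5. Integrating over [0, π/2] × [0, 8] gives 20*pi.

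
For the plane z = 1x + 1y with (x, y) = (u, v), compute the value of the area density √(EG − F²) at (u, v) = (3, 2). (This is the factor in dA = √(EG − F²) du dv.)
√(EG − F²)|_{(3, 2)} = sqrt(3)

E = 2, F = 1, G = 2, so EG − F² = 3. Taking the positive square root: √(EG − F²) = sqrt(3). At (u, v) = (3, 2): sqrt(3).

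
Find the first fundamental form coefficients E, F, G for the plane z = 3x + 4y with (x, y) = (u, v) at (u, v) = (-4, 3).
E = 10;  F = 12;  G = 17

Partials: r_u = (1, 0, 3), r_v = (0, 1, 4). As functions of (u, v):
  E = r_u · r_u = 10,
  F = r_u · r_v = 12,
  G = r_v · r_v = 17.
Evaluating at (u, v) = (-4, 3): E = 10, F = 12, G = 17.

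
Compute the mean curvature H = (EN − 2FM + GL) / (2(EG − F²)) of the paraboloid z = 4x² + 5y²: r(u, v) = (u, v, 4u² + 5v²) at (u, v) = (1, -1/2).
H = 143*sqrt(10)/900

With E = 64*u^2 + 1, F = 80*u*v, G = 100*v^2 + 1, L = 8/sqrt(64*u^2 + 100*v^2 + 1), M = 0, N = 10/sqrt(64*u^2 + 100*v^2 + 1), assemble
  H = (EN − 2FM + GL) / (2(EG − F²)) = (320*u^2 + 400*v^2 + 9)/(64*u^2 + 100*v^2 + 1)^(3/2).
At (u, v) = (1, -1/2): H = 143*sqrt(10)/900.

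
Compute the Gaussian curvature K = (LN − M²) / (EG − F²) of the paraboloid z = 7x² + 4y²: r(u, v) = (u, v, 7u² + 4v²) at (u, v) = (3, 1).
K = 112/3345241

Coefficients of the first fundamental form: E = 196*u^2 + 1, F = 112*u*v, G = 64*v^2 + 1.
Coefficients of the second fundamental form: L = 14/sqrt(196*u^2 + 64*v^2 + 1), M = 0, N = 8/sqrt(196*u^2 + 64*v^2 + 1).
Assemble K = (LN − M²)/(EG − F²) = 112/(38416*u^4 + 25088*u^2*v^2 + 392*u^2 + 4096*v^4 + 128*v^2 + 1). At (u, v) = (3, 1): K = 112/3345241.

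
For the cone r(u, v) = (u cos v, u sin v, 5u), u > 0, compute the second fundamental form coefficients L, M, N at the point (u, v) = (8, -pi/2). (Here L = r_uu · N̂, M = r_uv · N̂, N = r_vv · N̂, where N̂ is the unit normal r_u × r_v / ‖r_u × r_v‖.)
L = 0;  M = 0;  N = 20*sqrt(26)/13

Compute the unit normal N̂(u, v) = (-5*sqrt(26)*u*cos(v)/(26*Abs(u)), -5*sqrt(26)*u*sin(v)/(26*Abs(u)), sqrt(26)*u/(26*Abs(u))), and the second partials r_uu, r_uv, r_vv. Take dot products:
  L(u, v) = r_uu · N̂ = 0,
  M(u, v) = r_uv · N̂ = 0,
  N(u, v) = r_vv · N̂ = 5*sqrt(26)*u^2/(26*Abs(u)).
Evaluating at (u, v) = (8, -pi/2):
  L = 0, M = 0, N = 20*sqrt(26)/13.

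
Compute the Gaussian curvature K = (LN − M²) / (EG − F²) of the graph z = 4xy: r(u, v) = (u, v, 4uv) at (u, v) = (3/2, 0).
K = -16/1369

Coefficients of the first fundamental form: E = 16*v^2 + 1, F = 16*u*v, G = 16*u^2 + 1.
Coefficients of the second fundamental form: L = 0, M = 4/sqrt(16*u^2 + 16*v^2 + 1), N = 0.
Assemble K = (LN − M²)/(EG − F²) = -16/(256*u^4 + 512*u^2*v^2 + 32*u^2 + 256*v^4 + 32*v^2 + 1). At (u, v) = (3/2, 0): K = -16/1369.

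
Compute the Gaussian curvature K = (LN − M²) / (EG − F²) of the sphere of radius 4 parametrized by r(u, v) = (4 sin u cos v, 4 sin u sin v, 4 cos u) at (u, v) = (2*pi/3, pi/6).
K = 1/16

Coefficients of the first fundamental form: E = 16, F = 0, G = 16*sin(u)^2.
Coefficients of the second fundamental form: L = -4*sin(u)/Abs(sin(u)), M = 0, N = -4*sin(u)^3/Abs(sin(u)).
Assemble K = (LN − M²)/(EG − F²) = 1/16. At (u, v) = (2*pi/3, pi/6): K = 1/16.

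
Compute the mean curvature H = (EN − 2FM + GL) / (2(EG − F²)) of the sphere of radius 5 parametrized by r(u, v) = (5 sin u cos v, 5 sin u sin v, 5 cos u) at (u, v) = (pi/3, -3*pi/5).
H = -1/5

With E = 25, F = 0, G = 25*sin(u)^2, L = -5*sin(u)/Abs(sin(u)), M = 0, N = -5*sin(u)^3/Abs(sin(u)), assemble
  H = (EN − 2FM + GL) / (2(EG − F²)) = -sin(u)/(5*Abs(sin(u))).
At (u, v) = (pi/3, -3*pi/5): H = -1/5.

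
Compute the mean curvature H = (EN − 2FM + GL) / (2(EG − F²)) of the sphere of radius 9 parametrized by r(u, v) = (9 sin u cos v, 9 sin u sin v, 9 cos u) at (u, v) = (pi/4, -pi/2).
H = -1/9

With E = 81, F = 0, G = 81*sin(u)^2, L = -9*sin(u)/Abs(sin(u)), M = 0, N = -9*sin(u)^3/Abs(sin(u)), assemble
  H = (EN − 2FM + GL) / (2(EG − F²)) = -sin(u)/(9*Abs(sin(u))).
At (u, v) = (pi/4, -pi/2): H = -1/9.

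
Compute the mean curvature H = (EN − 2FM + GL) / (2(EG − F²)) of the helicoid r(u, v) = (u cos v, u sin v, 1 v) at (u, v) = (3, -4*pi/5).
H = 0

With E = 1, F = 0, G = u^2 + 1, L = 0, M = -1/sqrt(u^2 + 1), N = 0, assemble
  H = (EN − 2FM + GL) / (2(EG − F²)) = 0.
At (u, v) = (3, -4*pi/5): H = 0.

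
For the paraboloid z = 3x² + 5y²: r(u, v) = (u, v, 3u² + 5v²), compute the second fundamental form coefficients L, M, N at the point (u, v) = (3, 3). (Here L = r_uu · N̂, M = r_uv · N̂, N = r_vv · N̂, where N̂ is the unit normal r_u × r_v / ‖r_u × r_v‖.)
L = 6/35;  M = 0;  N = 2/7

Compute the unit normal N̂(u, v) = (-6*u/sqrt(36*u^2 + 100*v^2 + 1), -10*v/sqrt(36*u^2 + 100*v^2 + 1), 1/sqrt(36*u^2 + 100*v^2 + 1)), and the second partials r_uu, r_uv, r_vv. Take dot products:
  L(u, v) = r_uu · N̂ = 6/sqrt(36*u^2 + 100*v^2 + 1),
  M(u, v) = r_uv · N̂ = 0,
  N(u, v) = r_vv · N̂ = 10/sqrt(36*u^2 + 100*v^2 + 1).
Evaluating at (u, v) = (3, 3):
  L = 6/35, M = 0, N = 2/7.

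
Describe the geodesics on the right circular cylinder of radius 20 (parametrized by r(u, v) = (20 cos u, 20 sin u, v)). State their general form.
The cylinder is flat (K = 0) and locally isometric to the plane via the development (u, v) ↦ (20 u, v). Geodesics are the pre-images of straight lines: circles (v constant), vertical lines (u constant), and helices (v = c · u + d) for constants c, d.

A right cylinder has E = 20², F = 0, G = 1, so EG − F² = 20², and L = −20, M = N = 0, giving K = (LN − M²)/(EG − F²) = 0 everywhere. A flat surface is locally isometric to the Euclidean plane via the map (u, v) ↦ (20 u, v). Straight lines in the (x̃, ỹ) plane pull back to: (a) horizontal circles (v = const), (b) vertical generators (u = const), and (c) helices (20 u tan θ = v, i.e. v = c · u + d).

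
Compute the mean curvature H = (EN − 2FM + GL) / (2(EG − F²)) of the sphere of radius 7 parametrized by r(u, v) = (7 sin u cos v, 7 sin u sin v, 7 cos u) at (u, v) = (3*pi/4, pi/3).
H = -1/7

With E = 49, F = 0, G = 49*sin(u)^2, L = -7*sin(u)/Abs(sin(u)), M = 0, N = -7*sin(u)^3/Abs(sin(u)), assemble
  H = (EN − 2FM + GL) / (2(EG − F²)) = -sin(u)/(7*Abs(sin(u))).
At (u, v) = (3*pi/4, pi/3): H = -1/7.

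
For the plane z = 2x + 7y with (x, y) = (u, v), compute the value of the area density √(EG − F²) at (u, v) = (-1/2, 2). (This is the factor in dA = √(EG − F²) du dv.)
√(EG − F²)|_{(-1/2, 2)} = 3*sqrt(6)

E = 5, F = 14, G = 50, so EG − F² = 54. Taking the positive square root: √(EG − F²) = 3*sqrt(6). At (u, v) = (-1/2, 2): 3*sqrt(6).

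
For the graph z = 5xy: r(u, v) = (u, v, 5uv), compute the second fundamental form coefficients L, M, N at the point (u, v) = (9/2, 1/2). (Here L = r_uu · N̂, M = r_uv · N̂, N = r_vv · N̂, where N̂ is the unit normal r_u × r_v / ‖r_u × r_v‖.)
L = 0;  M = 5*sqrt(2054)/1027;  N = 0

Compute the unit normal N̂(u, v) = (-5*v/sqrt(25*u^2 + 25*v^2 + 1), -5*u/sqrt(25*u^2 + 25*v^2 + 1), 1/sqrt(25*u^2 + 25*v^2 + 1)), and the second partials r_uu, r_uv, r_vv. Take dot products:
  L(u, v) = r_uu · N̂ = 0,
  M(u, v) = r_uv · N̂ = 5/sqrt(25*u^2 + 25*v^2 + 1),
  N(u, v) = r_vv · N̂ = 0.
Evaluating at (u, v) = (9/2, 1/2):
  L = 0, M = 5*sqrt(2054)/1027, N = 0.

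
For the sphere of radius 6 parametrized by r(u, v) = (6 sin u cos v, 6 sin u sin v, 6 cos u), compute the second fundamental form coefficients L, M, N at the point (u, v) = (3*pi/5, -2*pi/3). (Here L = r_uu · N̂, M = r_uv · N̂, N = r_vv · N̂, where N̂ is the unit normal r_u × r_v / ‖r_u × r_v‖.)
L = -6;  M = 0;  N = -15/4 - 3*sqrt(5)/4

Compute the unit normal N̂(u, v) = (sin(u)^2*cos(v)/Abs(sin(u)), sin(u)^2*sin(v)/Abs(sin(u)), sin(2*u)/(2*Abs(sin(u)))), and the second partials r_uu, r_uv, r_vv. Take dot products:
  L(u, v) = r_uu · N̂ = -6*sin(u)/Abs(sin(u)),
  M(u, v) = r_uv · N̂ = 0,
  N(u, v) = r_vv · N̂ = -6*sin(u)^3/Abs(sin(u)).
Evaluating at (u, v) = (3*pi/5, -2*pi/3):
  L = -6, M = 0, N = -15/4 - 3*sqrt(5)/4.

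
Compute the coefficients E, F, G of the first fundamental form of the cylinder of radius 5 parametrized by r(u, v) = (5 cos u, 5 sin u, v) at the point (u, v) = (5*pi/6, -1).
E = 25;  F = 0;  G = 1

Partials: r_u = (-5*sin(u), 5*cos(u), 0), r_v = (0, 0, 1). As functions of (u, v):
  E = r_u · r_u = 25,
  F = r_u · r_v = 0,
  G = r_v · r_v = 1.
Evaluating at (u, v) = (5*pi/6, -1): E = 25, F = 0, G = 1.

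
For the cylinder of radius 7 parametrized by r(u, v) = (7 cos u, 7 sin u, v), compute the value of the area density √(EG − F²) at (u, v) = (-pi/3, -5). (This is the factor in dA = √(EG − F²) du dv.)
√(EG − F²)|_{(-pi/3, -5)} = 7

E = 49, F = 0, G = 1, so EG − F² = 49. Taking the positive square root: √(EG − F²) = 7. At (u, v) = (-pi/3, -5): 7.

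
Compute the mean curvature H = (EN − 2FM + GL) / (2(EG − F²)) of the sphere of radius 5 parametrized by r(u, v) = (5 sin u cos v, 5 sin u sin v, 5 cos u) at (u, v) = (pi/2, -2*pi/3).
H = -1/5

With E = 25, F = 0, G = 25*sin(u)^2, L = -5*sin(u)/Abs(sin(u)), M = 0, N = -5*sin(u)^3/Abs(sin(u)), assemble
  H = (EN − 2FM + GL) / (2(EG − F²)) = -sin(u)/(5*Abs(sin(u))).
At (u, v) = (pi/2, -2*pi/3): H = -1/5.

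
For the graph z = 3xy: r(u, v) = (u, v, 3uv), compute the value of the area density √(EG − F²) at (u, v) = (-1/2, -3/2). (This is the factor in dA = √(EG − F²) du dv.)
√(EG − F²)|_{(-1/2, -3/2)} = sqrt(94)/2

E = 9*v^2 + 1, F = 9*u*v, G = 9*u^2 + 1, so EG − F² = 9*u^2 + 9*v^2 + 1. Taking the positive square root: √(EG − F²) = sqrt(9*u^2 + 9*v^2 + 1). At (u, v) = (-1/2, -3/2): sqrt(94)/2.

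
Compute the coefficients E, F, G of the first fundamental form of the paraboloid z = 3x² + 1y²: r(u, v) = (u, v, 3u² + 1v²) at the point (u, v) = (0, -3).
E = 1;  F = 0;  G = 37

Partials: r_u = (1, 0, 6*u), r_v = (0, 1, 2*v). As functions of (u, v):
  E = r_u · r_u = 36*u^2 + 1,
  F = r_u · r_v = 12*u*v,
  G = r_v · r_v = 4*v^2 + 1.
Evaluating at (u, v) = (0, -3): E = 1, F = 0, G = 37.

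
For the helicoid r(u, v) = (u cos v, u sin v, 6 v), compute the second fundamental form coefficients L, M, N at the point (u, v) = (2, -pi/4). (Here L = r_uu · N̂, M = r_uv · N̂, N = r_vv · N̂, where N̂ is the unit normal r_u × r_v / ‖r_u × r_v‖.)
L = 0;  M = -3*sqrt(10)/10;  N = 0

Compute the unit normal N̂(u, v) = (6*sin(v)/sqrt(u^2 + 36), -6*cos(v)/sqrt(u^2 + 36), u/sqrt(u^2 + 36)), and the second partials r_uu, r_uv, r_vv. Take dot products:
  L(u, v) = r_uu · N̂ = 0,
  M(u, v) = r_uv · N̂ = -6/sqrt(u^2 + 36),
  N(u, v) = r_vv · N̂ = 0.
Evaluating at (u, v) = (2, -pi/4):
  L = 0, M = -3*sqrt(10)/10, N = 0.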